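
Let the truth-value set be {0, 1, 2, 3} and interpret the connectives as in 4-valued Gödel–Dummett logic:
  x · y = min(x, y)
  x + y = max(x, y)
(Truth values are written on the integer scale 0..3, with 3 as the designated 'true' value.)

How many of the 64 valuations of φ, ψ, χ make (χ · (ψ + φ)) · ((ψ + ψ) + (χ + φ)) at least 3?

7

value 3: 7 assignments (counts)
value 2: 17 assignments
value 1: 21 assignments
value 0: 19 assignments
So 7 of the 64 assignments meet the threshold.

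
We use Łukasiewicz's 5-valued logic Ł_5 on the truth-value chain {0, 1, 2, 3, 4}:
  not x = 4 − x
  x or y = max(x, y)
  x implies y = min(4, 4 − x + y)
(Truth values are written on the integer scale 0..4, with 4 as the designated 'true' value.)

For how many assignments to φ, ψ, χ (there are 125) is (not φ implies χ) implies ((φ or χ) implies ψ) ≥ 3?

85

value 4: 66 assignments (counts)
value 3: 19 assignments (counts)
value 2: 17 assignments
value 1: 14 assignments
value 0: 9 assignments
So 85 of the 125 assignments meet the threshold.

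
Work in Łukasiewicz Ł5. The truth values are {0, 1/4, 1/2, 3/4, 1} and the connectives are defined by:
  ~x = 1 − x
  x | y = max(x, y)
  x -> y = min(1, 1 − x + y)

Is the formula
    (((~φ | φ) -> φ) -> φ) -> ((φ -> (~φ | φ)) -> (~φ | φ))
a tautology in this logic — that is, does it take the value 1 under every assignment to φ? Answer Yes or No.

Yes

φ = 0 ↦ 1
φ = 1/4 ↦ 1
φ = 1/2 ↦ 1
φ = 3/4 ↦ 1
φ = 1 ↦ 1
Every assignment gives a value ≥ 1.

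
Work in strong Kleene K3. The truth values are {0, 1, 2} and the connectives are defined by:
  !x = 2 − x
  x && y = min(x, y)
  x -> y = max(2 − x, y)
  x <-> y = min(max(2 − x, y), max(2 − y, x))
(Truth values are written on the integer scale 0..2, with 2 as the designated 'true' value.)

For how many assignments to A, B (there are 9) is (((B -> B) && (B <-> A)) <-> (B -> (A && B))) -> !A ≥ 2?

A = 0, B = 0 ↦ 2  ≥
A = 0, B = 1 ↦ 2  ≥
A = 0, B = 2 ↦ 2  ≥
A = 1, B = 0 ↦ 1  <
A = 1, B = 1 ↦ 1  <
A = 1, B = 2 ↦ 1  <
A = 2, B = 0 ↦ 2  ≥
A = 2, B = 1 ↦ 1  <
A = 2, B = 2 ↦ 0  <
So 4 of the 9 assignments meet the threshold.

4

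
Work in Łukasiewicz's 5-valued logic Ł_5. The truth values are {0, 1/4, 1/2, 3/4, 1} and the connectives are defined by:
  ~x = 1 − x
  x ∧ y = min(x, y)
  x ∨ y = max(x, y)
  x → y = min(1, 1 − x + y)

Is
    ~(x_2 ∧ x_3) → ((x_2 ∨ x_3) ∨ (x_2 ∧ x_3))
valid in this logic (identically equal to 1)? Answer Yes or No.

Counterexample: take x_2 = 0, x_3 = 0.
x_2 ∧ x_3 = 0 ∧ 0 = 0
~(x_2 ∧ x_3) = ~0 = 1
x_2 ∨ x_3 = 0 ∨ 0 = 0
(x_2 ∨ x_3) ∨ (x_2 ∧ x_3) = 0 ∨ 0 = 0
~(x_2 ∧ x_3) → ((x_2 ∨ x_3) ∨ (x_2 ∧ x_3)) = 1 → 0 = 0
This gives 0 ≠ 1.

No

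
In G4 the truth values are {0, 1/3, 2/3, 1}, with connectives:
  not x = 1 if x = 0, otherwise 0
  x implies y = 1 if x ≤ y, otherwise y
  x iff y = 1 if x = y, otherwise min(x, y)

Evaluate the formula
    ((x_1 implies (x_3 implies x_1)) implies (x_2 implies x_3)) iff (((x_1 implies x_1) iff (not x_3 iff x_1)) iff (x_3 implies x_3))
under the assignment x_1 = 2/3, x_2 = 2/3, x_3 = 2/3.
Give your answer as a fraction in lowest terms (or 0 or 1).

x_3 implies x_1 = 2/3 implies 2/3 = 1
x_1 implies (x_3 implies x_1) = 2/3 implies 1 = 1
x_2 implies x_3 = 2/3 implies 2/3 = 1
(x_1 implies (x_3 implies x_1)) implies (x_2 implies x_3) = 1 implies 1 = 1
x_1 implies x_1 = 2/3 implies 2/3 = 1
not x_3 = not 2/3 = 0
not x_3 iff x_1 = 0 iff 2/3 = 0
(x_1 implies x_1) iff (not x_3 iff x_1) = 1 iff 0 = 0
x_3 implies x_3 = 2/3 implies 2/3 = 1
((x_1 implies x_1) iff (not x_3 iff x_1)) iff (x_3 implies x_3) = 0 iff 1 = 0
((x_1 implies (x_3 implies x_1)) implies (x_2 implies x_3)) iff (((x_1 implies x_1) iff (not x_3 iff x_1)) iff (x_3 implies x_3)) = 1 iff 0 = 0

0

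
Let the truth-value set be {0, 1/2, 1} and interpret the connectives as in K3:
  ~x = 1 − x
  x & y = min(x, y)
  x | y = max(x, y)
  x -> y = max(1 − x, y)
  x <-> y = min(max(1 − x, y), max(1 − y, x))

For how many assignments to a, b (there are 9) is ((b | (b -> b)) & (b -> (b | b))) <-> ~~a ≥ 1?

a = 0, b = 0 ↦ 0  <
a = 0, b = 1/2 ↦ 1/2  <
a = 0, b = 1 ↦ 0  <
a = 1/2, b = 0 ↦ 1/2  <
a = 1/2, b = 1/2 ↦ 1/2  <
a = 1/2, b = 1 ↦ 1/2  <
a = 1, b = 0 ↦ 1  ≥
a = 1, b = 1/2 ↦ 1/2  <
a = 1, b = 1 ↦ 1  ≥
So 2 of the 9 assignments meet the threshold.

2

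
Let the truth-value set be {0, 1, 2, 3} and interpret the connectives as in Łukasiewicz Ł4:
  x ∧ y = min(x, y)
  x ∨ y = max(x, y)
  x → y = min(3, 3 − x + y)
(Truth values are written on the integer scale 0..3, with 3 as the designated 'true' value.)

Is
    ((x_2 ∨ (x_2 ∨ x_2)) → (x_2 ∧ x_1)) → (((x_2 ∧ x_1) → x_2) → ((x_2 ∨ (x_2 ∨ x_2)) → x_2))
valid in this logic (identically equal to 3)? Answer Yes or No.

x_1 = 0, x_2 = 0 ↦ 3
x_1 = 0, x_2 = 1 ↦ 3
x_1 = 0, x_2 = 2 ↦ 3
x_1 = 0, x_2 = 3 ↦ 3
x_1 = 1, x_2 = 0 ↦ 3
x_1 = 1, x_2 = 1 ↦ 3
x_1 = 1, x_2 = 2 ↦ 3
x_1 = 1, x_2 = 3 ↦ 3
x_1 = 2, x_2 = 0 ↦ 3
x_1 = 2, x_2 = 1 ↦ 3
x_1 = 2, x_2 = 2 ↦ 3
x_1 = 2, x_2 = 3 ↦ 3
x_1 = 3, x_2 = 0 ↦ 3
x_1 = 3, x_2 = 1 ↦ 3
x_1 = 3, x_2 = 2 ↦ 3
x_1 = 3, x_2 = 3 ↦ 3
Every assignment gives a value ≥ 3.

Yes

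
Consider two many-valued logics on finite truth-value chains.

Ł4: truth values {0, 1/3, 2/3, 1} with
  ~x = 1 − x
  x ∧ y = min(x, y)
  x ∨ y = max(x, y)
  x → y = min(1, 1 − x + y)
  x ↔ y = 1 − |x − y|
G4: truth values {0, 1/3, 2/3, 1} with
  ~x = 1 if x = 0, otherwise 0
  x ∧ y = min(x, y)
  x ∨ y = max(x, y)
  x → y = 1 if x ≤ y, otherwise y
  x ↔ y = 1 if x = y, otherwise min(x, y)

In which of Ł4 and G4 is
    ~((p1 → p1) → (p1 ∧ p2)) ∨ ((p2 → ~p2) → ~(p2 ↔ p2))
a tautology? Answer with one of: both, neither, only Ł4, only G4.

only G4

In Ł4: at p1 = 1/3, p2 = 1/3 the value is 2/3 — not a tautology.
In G4: every assignment gives 1 — tautology.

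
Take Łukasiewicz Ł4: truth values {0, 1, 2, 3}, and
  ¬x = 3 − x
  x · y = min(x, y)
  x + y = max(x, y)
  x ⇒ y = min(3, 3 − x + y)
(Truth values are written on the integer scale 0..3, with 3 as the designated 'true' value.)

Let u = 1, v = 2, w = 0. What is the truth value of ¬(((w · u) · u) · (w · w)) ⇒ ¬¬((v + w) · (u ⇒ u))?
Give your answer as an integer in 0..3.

w · u = 0 · 1 = 0
(w · u) · u = 0 · 1 = 0
w · w = 0 · 0 = 0
((w · u) · u) · (w · w) = 0 · 0 = 0
¬(((w · u) · u) · (w · w)) = ¬0 = 3
v + w = 2 + 0 = 2
u ⇒ u = 1 ⇒ 1 = 3
(v + w) · (u ⇒ u) = 2 · 3 = 2
¬((v + w) · (u ⇒ u)) = ¬2 = 1
¬¬((v + w) · (u ⇒ u)) = ¬1 = 2
¬(((w · u) · u) · (w · w)) ⇒ ¬¬((v + w) · (u ⇒ u)) = 3 ⇒ 2 = 2

2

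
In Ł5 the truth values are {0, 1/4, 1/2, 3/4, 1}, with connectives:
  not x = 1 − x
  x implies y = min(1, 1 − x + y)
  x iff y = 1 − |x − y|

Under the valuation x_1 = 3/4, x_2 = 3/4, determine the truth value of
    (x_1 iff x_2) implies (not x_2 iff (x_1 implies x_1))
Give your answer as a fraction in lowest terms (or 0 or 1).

1/4

x_1 iff x_2 = 3/4 iff 3/4 = 1
not x_2 = not 3/4 = 1/4
x_1 implies x_1 = 3/4 implies 3/4 = 1
not x_2 iff (x_1 implies x_1) = 1/4 iff 1 = 1/4
(x_1 iff x_2) implies (not x_2 iff (x_1 implies x_1)) = 1 implies 1/4 = 1/4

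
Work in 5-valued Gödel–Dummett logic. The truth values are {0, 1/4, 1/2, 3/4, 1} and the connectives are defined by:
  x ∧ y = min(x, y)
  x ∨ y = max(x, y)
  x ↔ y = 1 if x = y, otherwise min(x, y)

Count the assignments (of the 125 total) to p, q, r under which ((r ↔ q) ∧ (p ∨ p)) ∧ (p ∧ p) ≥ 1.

5

value 1: 5 assignments (counts)
value 3/4: 9 assignments
value 1/2: 19 assignments
value 1/4: 35 assignments
value 0: 57 assignments
So 5 of the 125 assignments meet the threshold.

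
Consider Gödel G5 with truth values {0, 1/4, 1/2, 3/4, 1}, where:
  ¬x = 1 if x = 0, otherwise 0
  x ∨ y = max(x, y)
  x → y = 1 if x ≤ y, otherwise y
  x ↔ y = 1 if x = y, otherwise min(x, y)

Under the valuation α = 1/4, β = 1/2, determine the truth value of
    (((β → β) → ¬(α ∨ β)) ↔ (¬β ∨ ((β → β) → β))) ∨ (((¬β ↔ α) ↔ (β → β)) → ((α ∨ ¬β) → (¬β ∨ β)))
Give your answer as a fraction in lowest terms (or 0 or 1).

β → β = 1/2 → 1/2 = 1
α ∨ β = 1/4 ∨ 1/2 = 1/2
¬(α ∨ β) = ¬1/2 = 0
(β → β) → ¬(α ∨ β) = 1 → 0 = 0
¬β = ¬1/2 = 0
β → β = 1/2 → 1/2 = 1
(β → β) → β = 1 → 1/2 = 1/2
¬β ∨ ((β → β) → β) = 0 ∨ 1/2 = 1/2
((β → β) → ¬(α ∨ β)) ↔ (¬β ∨ ((β → β) → β)) = 0 ↔ 1/2 = 0
¬β = ¬1/2 = 0
¬β ↔ α = 0 ↔ 1/4 = 0
β → β = 1/2 → 1/2 = 1
(¬β ↔ α) ↔ (β → β) = 0 ↔ 1 = 0
¬β = ¬1/2 = 0
α ∨ ¬β = 1/4 ∨ 0 = 1/4
¬β = ¬1/2 = 0
¬β ∨ β = 0 ∨ 1/2 = 1/2
(α ∨ ¬β) → (¬β ∨ β) = 1/4 → 1/2 = 1
((¬β ↔ α) ↔ (β → β)) → ((α ∨ ¬β) → (¬β ∨ β)) = 0 → 1 = 1
(((β → β) → ¬(α ∨ β)) ↔ (¬β ∨ ((β → β) → β))) ∨ (((¬β ↔ α) ↔ (β → β)) → ((α ∨ ¬β) → (¬β ∨ β))) = 0 ∨ 1 = 1

1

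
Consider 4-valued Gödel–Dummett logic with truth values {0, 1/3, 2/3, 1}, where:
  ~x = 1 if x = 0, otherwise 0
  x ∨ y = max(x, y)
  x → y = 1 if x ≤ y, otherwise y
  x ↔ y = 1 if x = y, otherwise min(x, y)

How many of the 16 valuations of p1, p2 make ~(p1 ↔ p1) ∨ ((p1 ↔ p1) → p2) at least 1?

p1 = 0, p2 = 0 ↦ 0  <
p1 = 0, p2 = 1/3 ↦ 1/3  <
p1 = 0, p2 = 2/3 ↦ 2/3  <
p1 = 0, p2 = 1 ↦ 1  ≥
p1 = 1/3, p2 = 0 ↦ 0  <
p1 = 1/3, p2 = 1/3 ↦ 1/3  <
p1 = 1/3, p2 = 2/3 ↦ 2/3  <
p1 = 1/3, p2 = 1 ↦ 1  ≥
p1 = 2/3, p2 = 0 ↦ 0  <
p1 = 2/3, p2 = 1/3 ↦ 1/3  <
p1 = 2/3, p2 = 2/3 ↦ 2/3  <
p1 = 2/3, p2 = 1 ↦ 1  ≥
p1 = 1, p2 = 0 ↦ 0  <
p1 = 1, p2 = 1/3 ↦ 1/3  <
p1 = 1, p2 = 2/3 ↦ 2/3  <
p1 = 1, p2 = 1 ↦ 1  ≥
So 4 of the 16 assignments meet the threshold.

4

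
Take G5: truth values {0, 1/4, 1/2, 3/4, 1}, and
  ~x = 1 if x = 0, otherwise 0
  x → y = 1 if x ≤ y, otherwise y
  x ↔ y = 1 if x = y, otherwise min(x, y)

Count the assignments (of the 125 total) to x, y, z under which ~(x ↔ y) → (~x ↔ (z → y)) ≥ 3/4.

value 1: 115 assignments (counts)
value 3/4: 1 assignment (counts)
value 1/2: 2 assignments
value 1/4: 3 assignments
value 0: 4 assignments
So 116 of the 125 assignments meet the threshold.

116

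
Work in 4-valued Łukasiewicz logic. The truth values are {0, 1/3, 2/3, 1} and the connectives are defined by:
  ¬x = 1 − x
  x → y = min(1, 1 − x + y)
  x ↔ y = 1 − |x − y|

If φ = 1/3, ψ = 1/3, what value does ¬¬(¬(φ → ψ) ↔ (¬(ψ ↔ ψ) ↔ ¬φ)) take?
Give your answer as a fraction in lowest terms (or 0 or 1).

2/3

φ → ψ = 1/3 → 1/3 = 1
¬(φ → ψ) = ¬1 = 0
ψ ↔ ψ = 1/3 ↔ 1/3 = 1
¬(ψ ↔ ψ) = ¬1 = 0
¬φ = ¬1/3 = 2/3
¬(ψ ↔ ψ) ↔ ¬φ = 0 ↔ 2/3 = 1/3
¬(φ → ψ) ↔ (¬(ψ ↔ ψ) ↔ ¬φ) = 0 ↔ 1/3 = 2/3
¬(¬(φ → ψ) ↔ (¬(ψ ↔ ψ) ↔ ¬φ)) = ¬2/3 = 1/3
¬¬(¬(φ → ψ) ↔ (¬(ψ ↔ ψ) ↔ ¬φ)) = ¬1/3 = 2/3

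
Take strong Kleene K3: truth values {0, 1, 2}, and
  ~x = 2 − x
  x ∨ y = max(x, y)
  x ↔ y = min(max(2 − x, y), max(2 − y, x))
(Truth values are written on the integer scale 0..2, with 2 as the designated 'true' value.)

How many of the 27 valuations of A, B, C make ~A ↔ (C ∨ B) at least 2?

6

value 2: 6 assignments (counts)
value 1: 15 assignments
value 0: 6 assignments
So 6 of the 27 assignments meet the threshold.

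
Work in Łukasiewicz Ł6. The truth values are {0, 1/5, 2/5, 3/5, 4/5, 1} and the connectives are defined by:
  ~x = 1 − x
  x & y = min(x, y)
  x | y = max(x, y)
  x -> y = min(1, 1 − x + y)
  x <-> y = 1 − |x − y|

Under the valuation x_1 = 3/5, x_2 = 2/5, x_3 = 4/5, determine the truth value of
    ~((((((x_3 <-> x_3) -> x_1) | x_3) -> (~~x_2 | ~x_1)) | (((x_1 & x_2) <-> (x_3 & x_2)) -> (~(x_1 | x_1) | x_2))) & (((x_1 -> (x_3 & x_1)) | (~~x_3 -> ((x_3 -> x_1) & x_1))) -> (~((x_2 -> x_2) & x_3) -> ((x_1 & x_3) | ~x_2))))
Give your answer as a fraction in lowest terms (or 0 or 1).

x_3 <-> x_3 = 4/5 <-> 4/5 = 1
(x_3 <-> x_3) -> x_1 = 1 -> 3/5 = 3/5
((x_3 <-> x_3) -> x_1) | x_3 = 3/5 | 4/5 = 4/5
~x_2 = ~2/5 = 3/5
~~x_2 = ~3/5 = 2/5
~x_1 = ~3/5 = 2/5
~~x_2 | ~x_1 = 2/5 | 2/5 = 2/5
(((x_3 <-> x_3) -> x_1) | x_3) -> (~~x_2 | ~x_1) = 4/5 -> 2/5 = 3/5
x_1 & x_2 = 3/5 & 2/5 = 2/5
x_3 & x_2 = 4/5 & 2/5 = 2/5
(x_1 & x_2) <-> (x_3 & x_2) = 2/5 <-> 2/5 = 1
x_1 | x_1 = 3/5 | 3/5 = 3/5
~(x_1 | x_1) = ~3/5 = 2/5
~(x_1 | x_1) | x_2 = 2/5 | 2/5 = 2/5
((x_1 & x_2) <-> (x_3 & x_2)) -> (~(x_1 | x_1) | x_2) = 1 -> 2/5 = 2/5
((((x_3 <-> x_3) -> x_1) | x_3) -> (~~x_2 | ~x_1)) | (((x_1 & x_2) <-> (x_3 & x_2)) -> (~(x_1 | x_1) | x_2)) = 3/5 | 2/5 = 3/5
x_3 & x_1 = 4/5 & 3/5 = 3/5
x_1 -> (x_3 & x_1) = 3/5 -> 3/5 = 1
~x_3 = ~4/5 = 1/5
~~x_3 = ~1/5 = 4/5
x_3 -> x_1 = 4/5 -> 3/5 = 4/5
(x_3 -> x_1) & x_1 = 4/5 & 3/5 = 3/5
~~x_3 -> ((x_3 -> x_1) & x_1) = 4/5 -> 3/5 = 4/5
(x_1 -> (x_3 & x_1)) | (~~x_3 -> ((x_3 -> x_1) & x_1)) = 1 | 4/5 = 1
x_2 -> x_2 = 2/5 -> 2/5 = 1
(x_2 -> x_2) & x_3 = 1 & 4/5 = 4/5
~((x_2 -> x_2) & x_3) = ~4/5 = 1/5
x_1 & x_3 = 3/5 & 4/5 = 3/5
~x_2 = ~2/5 = 3/5
(x_1 & x_3) | ~x_2 = 3/5 | 3/5 = 3/5
~((x_2 -> x_2) & x_3) -> ((x_1 & x_3) | ~x_2) = 1/5 -> 3/5 = 1
((x_1 -> (x_3 & x_1)) | (~~x_3 -> ((x_3 -> x_1) & x_1))) -> (~((x_2 -> x_2) & x_3) -> ((x_1 & x_3) | ~x_2)) = 1 -> 1 = 1
(((((x_3 <-> x_3) -> x_1) | x_3) -> (~~x_2 | ~x_1)) | (((x_1 & x_2) <-> (x_3 & x_2)) -> (~(x_1 | x_1) | x_2))) & (((x_1 -> (x_3 & x_1)) | (~~x_3 -> ((x_3 -> x_1) & x_1))) -> (~((x_2 -> x_2) & x_3) -> ((x_1 & x_3) | ~x_2))) = 3/5 & 1 = 3/5
~((((((x_3 <-> x_3) -> x_1) | x_3) -> (~~x_2 | ~x_1)) | (((x_1 & x_2) <-> (x_3 & x_2)) -> (~(x_1 | x_1) | x_2))) & (((x_1 -> (x_3 & x_1)) | (~~x_3 -> ((x_3 -> x_1) & x_1))) -> (~((x_2 -> x_2) & x_3) -> ((x_1 & x_3) | ~x_2)))) = ~3/5 = 2/5

2/5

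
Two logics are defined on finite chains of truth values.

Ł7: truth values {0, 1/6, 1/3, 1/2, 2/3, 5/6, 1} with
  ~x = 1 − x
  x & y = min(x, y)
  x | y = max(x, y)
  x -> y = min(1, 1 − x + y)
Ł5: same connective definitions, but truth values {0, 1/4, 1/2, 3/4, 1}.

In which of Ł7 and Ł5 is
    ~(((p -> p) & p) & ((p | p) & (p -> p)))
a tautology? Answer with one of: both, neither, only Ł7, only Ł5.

In Ł7: at p = 1/6 the value is 5/6 — not a tautology.
In Ł5: at p = 1/4 the value is 3/4 — not a tautology.

neither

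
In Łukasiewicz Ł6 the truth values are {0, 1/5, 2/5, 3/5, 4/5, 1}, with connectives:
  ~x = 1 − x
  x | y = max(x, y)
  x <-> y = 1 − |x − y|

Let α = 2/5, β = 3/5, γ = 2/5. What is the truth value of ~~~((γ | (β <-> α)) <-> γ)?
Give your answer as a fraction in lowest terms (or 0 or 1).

2/5

β <-> α = 3/5 <-> 2/5 = 4/5
γ | (β <-> α) = 2/5 | 4/5 = 4/5
(γ | (β <-> α)) <-> γ = 4/5 <-> 2/5 = 3/5
~((γ | (β <-> α)) <-> γ) = ~3/5 = 2/5
~~((γ | (β <-> α)) <-> γ) = ~2/5 = 3/5
~~~((γ | (β <-> α)) <-> γ) = ~3/5 = 2/5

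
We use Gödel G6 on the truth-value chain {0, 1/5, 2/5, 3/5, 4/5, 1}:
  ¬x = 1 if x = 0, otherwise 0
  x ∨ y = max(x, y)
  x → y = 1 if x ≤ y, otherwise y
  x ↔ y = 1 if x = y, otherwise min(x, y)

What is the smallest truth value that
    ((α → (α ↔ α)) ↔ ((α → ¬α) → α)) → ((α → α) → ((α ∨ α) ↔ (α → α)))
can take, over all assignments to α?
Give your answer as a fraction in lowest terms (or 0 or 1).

1/5

Take α = 1/5:
α ↔ α = 1/5 ↔ 1/5 = 1
α → (α ↔ α) = 1/5 → 1 = 1
¬α = ¬1/5 = 0
α → ¬α = 1/5 → 0 = 0
(α → ¬α) → α = 0 → 1/5 = 1
(α → (α ↔ α)) ↔ ((α → ¬α) → α) = 1 ↔ 1 = 1
α → α = 1/5 → 1/5 = 1
α ∨ α = 1/5 ∨ 1/5 = 1/5
α → α = 1/5 → 1/5 = 1
(α ∨ α) ↔ (α → α) = 1/5 ↔ 1 = 1/5
(α → α) → ((α ∨ α) ↔ (α → α)) = 1 → 1/5 = 1/5
((α → (α ↔ α)) ↔ ((α → ¬α) → α)) → ((α → α) → ((α ∨ α) ↔ (α → α))) = 1 → 1/5 = 1/5
No assignment yields a value below 1/5, so this is the minimum.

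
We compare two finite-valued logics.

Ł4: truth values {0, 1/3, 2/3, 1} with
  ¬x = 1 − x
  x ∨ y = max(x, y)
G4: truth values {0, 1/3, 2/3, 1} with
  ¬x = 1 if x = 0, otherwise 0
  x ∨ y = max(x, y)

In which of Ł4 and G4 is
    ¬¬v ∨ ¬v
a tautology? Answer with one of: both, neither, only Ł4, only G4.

In Ł4: at v = 1/3 the value is 2/3 — not a tautology.
In G4: every assignment gives 1 — tautology.

only G4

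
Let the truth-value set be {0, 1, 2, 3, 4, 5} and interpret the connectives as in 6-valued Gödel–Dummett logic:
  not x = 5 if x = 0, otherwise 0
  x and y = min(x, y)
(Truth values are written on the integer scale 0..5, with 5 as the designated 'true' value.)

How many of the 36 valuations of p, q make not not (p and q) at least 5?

value 5: 25 assignments (counts)
value 0: 11 assignments
So 25 of the 36 assignments meet the threshold.

25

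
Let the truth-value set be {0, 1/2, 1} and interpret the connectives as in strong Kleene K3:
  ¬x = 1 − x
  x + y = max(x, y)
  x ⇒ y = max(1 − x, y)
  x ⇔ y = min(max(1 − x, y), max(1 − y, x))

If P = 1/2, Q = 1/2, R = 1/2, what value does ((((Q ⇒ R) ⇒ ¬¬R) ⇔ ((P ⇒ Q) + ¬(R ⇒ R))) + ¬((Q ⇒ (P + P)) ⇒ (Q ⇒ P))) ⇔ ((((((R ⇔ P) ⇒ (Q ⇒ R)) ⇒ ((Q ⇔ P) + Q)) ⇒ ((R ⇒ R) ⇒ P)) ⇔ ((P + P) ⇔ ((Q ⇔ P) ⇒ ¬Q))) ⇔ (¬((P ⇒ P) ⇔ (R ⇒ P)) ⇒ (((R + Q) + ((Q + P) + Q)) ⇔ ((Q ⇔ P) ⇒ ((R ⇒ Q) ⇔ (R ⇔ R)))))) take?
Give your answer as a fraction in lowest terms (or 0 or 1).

Q ⇒ R = 1/2 ⇒ 1/2 = 1/2
¬R = ¬1/2 = 1/2
¬¬R = ¬1/2 = 1/2
(Q ⇒ R) ⇒ ¬¬R = 1/2 ⇒ 1/2 = 1/2
P ⇒ Q = 1/2 ⇒ 1/2 = 1/2
R ⇒ R = 1/2 ⇒ 1/2 = 1/2
¬(R ⇒ R) = ¬1/2 = 1/2
(P ⇒ Q) + ¬(R ⇒ R) = 1/2 + 1/2 = 1/2
((Q ⇒ R) ⇒ ¬¬R) ⇔ ((P ⇒ Q) + ¬(R ⇒ R)) = 1/2 ⇔ 1/2 = 1/2
P + P = 1/2 + 1/2 = 1/2
Q ⇒ (P + P) = 1/2 ⇒ 1/2 = 1/2
Q ⇒ P = 1/2 ⇒ 1/2 = 1/2
(Q ⇒ (P + P)) ⇒ (Q ⇒ P) = 1/2 ⇒ 1/2 = 1/2
¬((Q ⇒ (P + P)) ⇒ (Q ⇒ P)) = ¬1/2 = 1/2
(((Q ⇒ R) ⇒ ¬¬R) ⇔ ((P ⇒ Q) + ¬(R ⇒ R))) + ¬((Q ⇒ (P + P)) ⇒ (Q ⇒ P)) = 1/2 + 1/2 = 1/2
R ⇔ P = 1/2 ⇔ 1/2 = 1/2
Q ⇒ R = 1/2 ⇒ 1/2 = 1/2
(R ⇔ P) ⇒ (Q ⇒ R) = 1/2 ⇒ 1/2 = 1/2
Q ⇔ P = 1/2 ⇔ 1/2 = 1/2
(Q ⇔ P) + Q = 1/2 + 1/2 = 1/2
((R ⇔ P) ⇒ (Q ⇒ R)) ⇒ ((Q ⇔ P) + Q) = 1/2 ⇒ 1/2 = 1/2
R ⇒ R = 1/2 ⇒ 1/2 = 1/2
(R ⇒ R) ⇒ P = 1/2 ⇒ 1/2 = 1/2
(((R ⇔ P) ⇒ (Q ⇒ R)) ⇒ ((Q ⇔ P) + Q)) ⇒ ((R ⇒ R) ⇒ P) = 1/2 ⇒ 1/2 = 1/2
P + P = 1/2 + 1/2 = 1/2
Q ⇔ P = 1/2 ⇔ 1/2 = 1/2
¬Q = ¬1/2 = 1/2
(Q ⇔ P) ⇒ ¬Q = 1/2 ⇒ 1/2 = 1/2
(P + P) ⇔ ((Q ⇔ P) ⇒ ¬Q) = 1/2 ⇔ 1/2 = 1/2
((((R ⇔ P) ⇒ (Q ⇒ R)) ⇒ ((Q ⇔ P) + Q)) ⇒ ((R ⇒ R) ⇒ P)) ⇔ ((P + P) ⇔ ((Q ⇔ P) ⇒ ¬Q)) = 1/2 ⇔ 1/2 = 1/2
P ⇒ P = 1/2 ⇒ 1/2 = 1/2
R ⇒ P = 1/2 ⇒ 1/2 = 1/2
(P ⇒ P) ⇔ (R ⇒ P) = 1/2 ⇔ 1/2 = 1/2
¬((P ⇒ P) ⇔ (R ⇒ P)) = ¬1/2 = 1/2
R + Q = 1/2 + 1/2 = 1/2
Q + P = 1/2 + 1/2 = 1/2
(Q + P) + Q = 1/2 + 1/2 = 1/2
(R + Q) + ((Q + P) + Q) = 1/2 + 1/2 = 1/2
Q ⇔ P = 1/2 ⇔ 1/2 = 1/2
R ⇒ Q = 1/2 ⇒ 1/2 = 1/2
R ⇔ R = 1/2 ⇔ 1/2 = 1/2
(R ⇒ Q) ⇔ (R ⇔ R) = 1/2 ⇔ 1/2 = 1/2
(Q ⇔ P) ⇒ ((R ⇒ Q) ⇔ (R ⇔ R)) = 1/2 ⇒ 1/2 = 1/2
((R + Q) + ((Q + P) + Q)) ⇔ ((Q ⇔ P) ⇒ ((R ⇒ Q) ⇔ (R ⇔ R))) = 1/2 ⇔ 1/2 = 1/2
¬((P ⇒ P) ⇔ (R ⇒ P)) ⇒ (((R + Q) + ((Q + P) + Q)) ⇔ ((Q ⇔ P) ⇒ ((R ⇒ Q) ⇔ (R ⇔ R)))) = 1/2 ⇒ 1/2 = 1/2
(((((R ⇔ P) ⇒ (Q ⇒ R)) ⇒ ((Q ⇔ P) + Q)) ⇒ ((R ⇒ R) ⇒ P)) ⇔ ((P + P) ⇔ ((Q ⇔ P) ⇒ ¬Q))) ⇔ (¬((P ⇒ P) ⇔ (R ⇒ P)) ⇒ (((R + Q) + ((Q + P) + Q)) ⇔ ((Q ⇔ P) ⇒ ((R ⇒ Q) ⇔ (R ⇔ R))))) = 1/2 ⇔ 1/2 = 1/2
((((Q ⇒ R) ⇒ ¬¬R) ⇔ ((P ⇒ Q) + ¬(R ⇒ R))) + ¬((Q ⇒ (P + P)) ⇒ (Q ⇒ P))) ⇔ ((((((R ⇔ P) ⇒ (Q ⇒ R)) ⇒ ((Q ⇔ P) + Q)) ⇒ ((R ⇒ R) ⇒ P)) ⇔ ((P + P) ⇔ ((Q ⇔ P) ⇒ ¬Q))) ⇔ (¬((P ⇒ P) ⇔ (R ⇒ P)) ⇒ (((R + Q) + ((Q + P) + Q)) ⇔ ((Q ⇔ P) ⇒ ((R ⇒ Q) ⇔ (R ⇔ R)))))) = 1/2 ⇔ 1/2 = 1/2

1/2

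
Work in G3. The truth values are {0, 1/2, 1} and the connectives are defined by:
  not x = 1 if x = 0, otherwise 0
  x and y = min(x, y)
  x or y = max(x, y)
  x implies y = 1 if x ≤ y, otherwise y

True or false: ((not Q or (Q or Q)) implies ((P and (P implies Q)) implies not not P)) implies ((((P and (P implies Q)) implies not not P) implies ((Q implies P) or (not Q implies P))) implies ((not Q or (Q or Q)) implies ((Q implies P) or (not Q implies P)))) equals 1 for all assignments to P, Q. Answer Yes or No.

P = 0, Q = 0 ↦ 1
P = 0, Q = 1/2 ↦ 1
P = 0, Q = 1 ↦ 1
P = 1/2, Q = 0 ↦ 1
P = 1/2, Q = 1/2 ↦ 1
P = 1/2, Q = 1 ↦ 1
P = 1, Q = 0 ↦ 1
P = 1, Q = 1/2 ↦ 1
P = 1, Q = 1 ↦ 1
Every assignment gives a value ≥ 1.

Yes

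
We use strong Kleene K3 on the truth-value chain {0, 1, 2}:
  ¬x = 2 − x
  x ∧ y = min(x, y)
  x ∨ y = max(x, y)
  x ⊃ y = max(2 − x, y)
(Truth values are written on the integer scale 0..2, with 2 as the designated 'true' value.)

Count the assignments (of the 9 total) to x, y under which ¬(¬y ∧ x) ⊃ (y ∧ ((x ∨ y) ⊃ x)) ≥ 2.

x = 0, y = 0 ↦ 0  <
x = 0, y = 1 ↦ 1  <
x = 0, y = 2 ↦ 0  <
x = 1, y = 0 ↦ 1  <
x = 1, y = 1 ↦ 1  <
x = 1, y = 2 ↦ 1  <
x = 2, y = 0 ↦ 2  ≥
x = 2, y = 1 ↦ 1  <
x = 2, y = 2 ↦ 2  ≥
So 2 of the 9 assignments meet the threshold.

2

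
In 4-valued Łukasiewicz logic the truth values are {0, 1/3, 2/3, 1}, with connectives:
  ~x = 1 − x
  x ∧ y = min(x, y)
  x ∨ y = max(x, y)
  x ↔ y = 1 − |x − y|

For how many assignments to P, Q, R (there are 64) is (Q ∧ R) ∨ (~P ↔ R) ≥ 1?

19

value 1: 19 assignments (counts)
value 2/3: 27 assignments
value 1/3: 13 assignments
value 0: 5 assignments
So 19 of the 64 assignments meet the threshold.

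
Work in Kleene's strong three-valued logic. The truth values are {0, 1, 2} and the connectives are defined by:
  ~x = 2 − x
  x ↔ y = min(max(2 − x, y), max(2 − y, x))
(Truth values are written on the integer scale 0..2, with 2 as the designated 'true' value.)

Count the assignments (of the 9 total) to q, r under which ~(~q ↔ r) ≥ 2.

q = 0, r = 0 ↦ 2  ≥
q = 0, r = 1 ↦ 1  <
q = 0, r = 2 ↦ 0  <
q = 1, r = 0 ↦ 1  <
q = 1, r = 1 ↦ 1  <
q = 1, r = 2 ↦ 1  <
q = 2, r = 0 ↦ 0  <
q = 2, r = 1 ↦ 1  <
q = 2, r = 2 ↦ 2  ≥
So 2 of the 9 assignments meet the threshold.

2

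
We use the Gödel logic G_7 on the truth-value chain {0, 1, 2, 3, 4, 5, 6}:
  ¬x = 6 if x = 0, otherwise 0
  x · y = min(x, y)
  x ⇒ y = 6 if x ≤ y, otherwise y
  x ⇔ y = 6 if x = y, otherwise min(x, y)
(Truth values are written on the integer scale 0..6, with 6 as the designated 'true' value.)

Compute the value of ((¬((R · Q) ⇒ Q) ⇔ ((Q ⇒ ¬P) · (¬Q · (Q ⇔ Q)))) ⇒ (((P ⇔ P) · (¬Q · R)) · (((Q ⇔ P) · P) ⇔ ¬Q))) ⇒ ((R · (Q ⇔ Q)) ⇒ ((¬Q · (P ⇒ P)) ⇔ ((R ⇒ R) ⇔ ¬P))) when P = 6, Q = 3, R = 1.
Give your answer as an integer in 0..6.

6

R · Q = 1 · 3 = 1
(R · Q) ⇒ Q = 1 ⇒ 3 = 6
¬((R · Q) ⇒ Q) = ¬6 = 0
¬P = ¬6 = 0
Q ⇒ ¬P = 3 ⇒ 0 = 0
¬Q = ¬3 = 0
Q ⇔ Q = 3 ⇔ 3 = 6
¬Q · (Q ⇔ Q) = 0 · 6 = 0
(Q ⇒ ¬P) · (¬Q · (Q ⇔ Q)) = 0 · 0 = 0
¬((R · Q) ⇒ Q) ⇔ ((Q ⇒ ¬P) · (¬Q · (Q ⇔ Q))) = 0 ⇔ 0 = 6
P ⇔ P = 6 ⇔ 6 = 6
¬Q = ¬3 = 0
¬Q · R = 0 · 1 = 0
(P ⇔ P) · (¬Q · R) = 6 · 0 = 0
Q ⇔ P = 3 ⇔ 6 = 3
(Q ⇔ P) · P = 3 · 6 = 3
¬Q = ¬3 = 0
((Q ⇔ P) · P) ⇔ ¬Q = 3 ⇔ 0 = 0
((P ⇔ P) · (¬Q · R)) · (((Q ⇔ P) · P) ⇔ ¬Q) = 0 · 0 = 0
(¬((R · Q) ⇒ Q) ⇔ ((Q ⇒ ¬P) · (¬Q · (Q ⇔ Q)))) ⇒ (((P ⇔ P) · (¬Q · R)) · (((Q ⇔ P) · P) ⇔ ¬Q)) = 6 ⇒ 0 = 0
Q ⇔ Q = 3 ⇔ 3 = 6
R · (Q ⇔ Q) = 1 · 6 = 1
¬Q = ¬3 = 0
P ⇒ P = 6 ⇒ 6 = 6
¬Q · (P ⇒ P) = 0 · 6 = 0
R ⇒ R = 1 ⇒ 1 = 6
¬P = ¬6 = 0
(R ⇒ R) ⇔ ¬P = 6 ⇔ 0 = 0
(¬Q · (P ⇒ P)) ⇔ ((R ⇒ R) ⇔ ¬P) = 0 ⇔ 0 = 6
(R · (Q ⇔ Q)) ⇒ ((¬Q · (P ⇒ P)) ⇔ ((R ⇒ R) ⇔ ¬P)) = 1 ⇒ 6 = 6
((¬((R · Q) ⇒ Q) ⇔ ((Q ⇒ ¬P) · (¬Q · (Q ⇔ Q)))) ⇒ (((P ⇔ P) · (¬Q · R)) · (((Q ⇔ P) · P) ⇔ ¬Q))) ⇒ ((R · (Q ⇔ Q)) ⇒ ((¬Q · (P ⇒ P)) ⇔ ((R ⇒ R) ⇔ ¬P))) = 0 ⇒ 6 = 6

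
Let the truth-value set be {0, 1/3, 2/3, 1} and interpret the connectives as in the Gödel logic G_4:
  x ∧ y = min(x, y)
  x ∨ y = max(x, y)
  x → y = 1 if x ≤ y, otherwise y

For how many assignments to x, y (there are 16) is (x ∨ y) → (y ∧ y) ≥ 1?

10

x = 0, y = 0 ↦ 1  ≥
x = 0, y = 1/3 ↦ 1  ≥
x = 0, y = 2/3 ↦ 1  ≥
x = 0, y = 1 ↦ 1  ≥
x = 1/3, y = 0 ↦ 0  <
x = 1/3, y = 1/3 ↦ 1  ≥
x = 1/3, y = 2/3 ↦ 1  ≥
x = 1/3, y = 1 ↦ 1  ≥
x = 2/3, y = 0 ↦ 0  <
x = 2/3, y = 1/3 ↦ 1/3  <
x = 2/3, y = 2/3 ↦ 1  ≥
x = 2/3, y = 1 ↦ 1  ≥
x = 1, y = 0 ↦ 0  <
x = 1, y = 1/3 ↦ 1/3  <
x = 1, y = 2/3 ↦ 2/3  <
x = 1, y = 1 ↦ 1  ≥
So 10 of the 16 assignments meet the threshold.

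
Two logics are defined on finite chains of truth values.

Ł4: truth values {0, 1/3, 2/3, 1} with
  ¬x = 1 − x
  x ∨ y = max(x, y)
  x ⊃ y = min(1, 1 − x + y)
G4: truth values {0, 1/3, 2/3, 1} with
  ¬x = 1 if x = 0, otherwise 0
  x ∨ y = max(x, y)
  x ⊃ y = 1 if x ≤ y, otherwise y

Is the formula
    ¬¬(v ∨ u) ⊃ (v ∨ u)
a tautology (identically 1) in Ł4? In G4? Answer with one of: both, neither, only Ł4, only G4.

In Ł4: every assignment gives 1 — tautology.
In G4: at u = 0, v = 1/3 the value is 1/3 — not a tautology.

only Ł4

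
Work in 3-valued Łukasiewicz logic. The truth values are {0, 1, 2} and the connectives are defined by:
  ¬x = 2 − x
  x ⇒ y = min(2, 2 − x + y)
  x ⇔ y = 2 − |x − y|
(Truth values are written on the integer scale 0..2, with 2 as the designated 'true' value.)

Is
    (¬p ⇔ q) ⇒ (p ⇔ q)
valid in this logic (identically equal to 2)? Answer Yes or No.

No

Counterexample: take p = 0, q = 2.
¬p = ¬0 = 2
¬p ⇔ q = 2 ⇔ 2 = 2
p ⇔ q = 0 ⇔ 2 = 0
(¬p ⇔ q) ⇒ (p ⇔ q) = 2 ⇒ 0 = 0
This gives 0 ≠ 2.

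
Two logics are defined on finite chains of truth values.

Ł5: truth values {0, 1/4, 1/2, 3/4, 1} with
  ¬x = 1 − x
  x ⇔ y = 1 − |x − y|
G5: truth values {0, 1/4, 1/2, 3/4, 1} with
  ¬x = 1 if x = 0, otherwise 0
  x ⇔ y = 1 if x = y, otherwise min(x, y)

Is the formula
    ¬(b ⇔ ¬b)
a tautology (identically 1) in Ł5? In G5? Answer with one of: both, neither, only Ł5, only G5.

only G5

In Ł5: at b = 1/4 the value is 1/2 — not a tautology.
In G5: every assignment gives 1 — tautology.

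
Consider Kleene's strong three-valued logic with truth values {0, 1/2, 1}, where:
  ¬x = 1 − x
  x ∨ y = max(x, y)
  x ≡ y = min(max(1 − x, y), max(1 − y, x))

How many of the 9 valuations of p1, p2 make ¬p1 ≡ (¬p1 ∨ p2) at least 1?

p1 = 0, p2 = 0 ↦ 1  ≥
p1 = 0, p2 = 1/2 ↦ 1  ≥
p1 = 0, p2 = 1 ↦ 1  ≥
p1 = 1/2, p2 = 0 ↦ 1/2  <
p1 = 1/2, p2 = 1/2 ↦ 1/2  <
p1 = 1/2, p2 = 1 ↦ 1/2  <
p1 = 1, p2 = 0 ↦ 1  ≥
p1 = 1, p2 = 1/2 ↦ 1/2  <
p1 = 1, p2 = 1 ↦ 0  <
So 4 of the 9 assignments meet the threshold.

4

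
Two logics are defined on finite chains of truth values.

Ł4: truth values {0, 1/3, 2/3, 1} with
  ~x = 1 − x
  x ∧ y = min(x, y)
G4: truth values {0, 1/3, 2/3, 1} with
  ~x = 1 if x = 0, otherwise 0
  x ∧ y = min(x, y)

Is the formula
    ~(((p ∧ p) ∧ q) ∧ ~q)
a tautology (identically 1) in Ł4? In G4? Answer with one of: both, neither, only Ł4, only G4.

only G4

In Ł4: at p = 1/3, q = 1/3 the value is 2/3 — not a tautology.
In G4: every assignment gives 1 — tautology.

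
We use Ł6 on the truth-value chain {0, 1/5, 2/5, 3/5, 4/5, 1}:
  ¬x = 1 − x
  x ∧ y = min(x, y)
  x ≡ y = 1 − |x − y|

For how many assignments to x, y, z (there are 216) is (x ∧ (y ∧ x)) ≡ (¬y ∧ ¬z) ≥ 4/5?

value 1: 36 assignments (counts)
value 4/5: 72 assignments (counts)
value 3/5: 40 assignments
value 2/5: 40 assignments
value 1/5: 16 assignments
value 0: 12 assignments
So 108 of the 216 assignments meet the threshold.

108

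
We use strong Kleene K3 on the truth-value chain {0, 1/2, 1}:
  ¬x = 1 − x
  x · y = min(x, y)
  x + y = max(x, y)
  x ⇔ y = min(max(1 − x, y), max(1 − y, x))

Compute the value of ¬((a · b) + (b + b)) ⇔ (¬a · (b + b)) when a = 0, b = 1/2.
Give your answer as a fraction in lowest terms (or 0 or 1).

a · b = 0 · 1/2 = 0
b + b = 1/2 + 1/2 = 1/2
(a · b) + (b + b) = 0 + 1/2 = 1/2
¬((a · b) + (b + b)) = ¬1/2 = 1/2
¬a = ¬0 = 1
b + b = 1/2 + 1/2 = 1/2
¬a · (b + b) = 1 · 1/2 = 1/2
¬((a · b) + (b + b)) ⇔ (¬a · (b + b)) = 1/2 ⇔ 1/2 = 1/2

1/2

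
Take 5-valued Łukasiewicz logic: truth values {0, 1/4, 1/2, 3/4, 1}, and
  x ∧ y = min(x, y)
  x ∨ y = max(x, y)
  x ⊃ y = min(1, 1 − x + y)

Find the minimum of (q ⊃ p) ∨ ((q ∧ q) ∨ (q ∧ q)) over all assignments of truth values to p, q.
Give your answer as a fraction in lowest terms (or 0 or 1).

1/2

Take p = 0, q = 1/2:
q ⊃ p = 1/2 ⊃ 0 = 1/2
q ∧ q = 1/2 ∧ 1/2 = 1/2
q ∧ q = 1/2 ∧ 1/2 = 1/2
(q ∧ q) ∨ (q ∧ q) = 1/2 ∨ 1/2 = 1/2
(q ⊃ p) ∨ ((q ∧ q) ∨ (q ∧ q)) = 1/2 ∨ 1/2 = 1/2
No assignment yields a value below 1/2, so this is the minimum.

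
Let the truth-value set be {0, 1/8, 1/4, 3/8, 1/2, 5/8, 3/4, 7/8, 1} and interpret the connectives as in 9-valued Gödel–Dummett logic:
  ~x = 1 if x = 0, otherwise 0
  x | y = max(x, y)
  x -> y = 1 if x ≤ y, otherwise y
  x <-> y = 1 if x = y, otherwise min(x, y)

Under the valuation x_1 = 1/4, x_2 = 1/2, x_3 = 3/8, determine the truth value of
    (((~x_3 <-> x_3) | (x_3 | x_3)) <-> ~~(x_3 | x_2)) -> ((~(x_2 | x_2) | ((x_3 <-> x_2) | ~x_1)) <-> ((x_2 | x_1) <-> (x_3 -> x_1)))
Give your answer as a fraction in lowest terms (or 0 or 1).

~x_3 = ~3/8 = 0
~x_3 <-> x_3 = 0 <-> 3/8 = 0
x_3 | x_3 = 3/8 | 3/8 = 3/8
(~x_3 <-> x_3) | (x_3 | x_3) = 0 | 3/8 = 3/8
x_3 | x_2 = 3/8 | 1/2 = 1/2
~(x_3 | x_2) = ~1/2 = 0
~~(x_3 | x_2) = ~0 = 1
((~x_3 <-> x_3) | (x_3 | x_3)) <-> ~~(x_3 | x_2) = 3/8 <-> 1 = 3/8
x_2 | x_2 = 1/2 | 1/2 = 1/2
~(x_2 | x_2) = ~1/2 = 0
x_3 <-> x_2 = 3/8 <-> 1/2 = 3/8
~x_1 = ~1/4 = 0
(x_3 <-> x_2) | ~x_1 = 3/8 | 0 = 3/8
~(x_2 | x_2) | ((x_3 <-> x_2) | ~x_1) = 0 | 3/8 = 3/8
x_2 | x_1 = 1/2 | 1/4 = 1/2
x_3 -> x_1 = 3/8 -> 1/4 = 1/4
(x_2 | x_1) <-> (x_3 -> x_1) = 1/2 <-> 1/4 = 1/4
(~(x_2 | x_2) | ((x_3 <-> x_2) | ~x_1)) <-> ((x_2 | x_1) <-> (x_3 -> x_1)) = 3/8 <-> 1/4 = 1/4
(((~x_3 <-> x_3) | (x_3 | x_3)) <-> ~~(x_3 | x_2)) -> ((~(x_2 | x_2) | ((x_3 <-> x_2) | ~x_1)) <-> ((x_2 | x_1) <-> (x_3 -> x_1))) = 3/8 -> 1/4 = 1/4

1/4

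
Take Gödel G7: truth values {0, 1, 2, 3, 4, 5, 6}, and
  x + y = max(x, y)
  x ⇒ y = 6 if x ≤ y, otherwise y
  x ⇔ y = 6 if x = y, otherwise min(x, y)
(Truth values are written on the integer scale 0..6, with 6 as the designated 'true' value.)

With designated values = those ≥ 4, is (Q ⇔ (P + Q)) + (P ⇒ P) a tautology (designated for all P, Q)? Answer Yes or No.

At P = 3, Q = 5, for instance:
P + Q = 3 + 5 = 5
Q ⇔ (P + Q) = 5 ⇔ 5 = 6
P ⇒ P = 3 ⇒ 3 = 6
(Q ⇔ (P + Q)) + (P ⇒ P) = 6 + 6 = 6
and checking the remaining 48 assignments likewise gives ≥ 4 in every case.

Yes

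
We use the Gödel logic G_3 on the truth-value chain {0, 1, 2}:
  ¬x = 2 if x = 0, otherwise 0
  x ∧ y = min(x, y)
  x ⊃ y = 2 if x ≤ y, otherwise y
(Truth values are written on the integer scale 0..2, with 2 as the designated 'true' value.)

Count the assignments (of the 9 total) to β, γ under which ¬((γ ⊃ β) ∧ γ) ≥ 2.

β = 0, γ = 0 ↦ 2  ≥
β = 0, γ = 1 ↦ 2  ≥
β = 0, γ = 2 ↦ 2  ≥
β = 1, γ = 0 ↦ 2  ≥
β = 1, γ = 1 ↦ 0  <
β = 1, γ = 2 ↦ 0  <
β = 2, γ = 0 ↦ 2  ≥
β = 2, γ = 1 ↦ 0  <
β = 2, γ = 2 ↦ 0  <
So 5 of the 9 assignments meet the threshold.

5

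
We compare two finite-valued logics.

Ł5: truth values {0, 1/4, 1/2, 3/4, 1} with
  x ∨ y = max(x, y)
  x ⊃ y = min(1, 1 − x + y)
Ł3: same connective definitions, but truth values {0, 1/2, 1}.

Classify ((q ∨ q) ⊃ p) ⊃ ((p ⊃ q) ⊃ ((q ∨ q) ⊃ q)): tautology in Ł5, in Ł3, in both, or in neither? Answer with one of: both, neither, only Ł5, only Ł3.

In Ł5: every assignment gives 1 — tautology.
In Ł3: every assignment gives 1 — tautology.

both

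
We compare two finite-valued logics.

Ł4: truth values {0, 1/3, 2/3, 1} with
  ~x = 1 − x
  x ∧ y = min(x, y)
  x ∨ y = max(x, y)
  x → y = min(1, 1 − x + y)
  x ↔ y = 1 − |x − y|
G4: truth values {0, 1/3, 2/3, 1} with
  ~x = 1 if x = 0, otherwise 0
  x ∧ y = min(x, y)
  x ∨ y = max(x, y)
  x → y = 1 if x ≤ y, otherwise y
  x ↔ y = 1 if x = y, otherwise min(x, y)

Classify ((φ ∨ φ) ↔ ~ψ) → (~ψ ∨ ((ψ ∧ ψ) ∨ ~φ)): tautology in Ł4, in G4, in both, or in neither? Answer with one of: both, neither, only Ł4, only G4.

only G4

In Ł4: at φ = 1/3, ψ = 2/3 the value is 2/3 — not a tautology.
In G4: every assignment gives 1 — tautology.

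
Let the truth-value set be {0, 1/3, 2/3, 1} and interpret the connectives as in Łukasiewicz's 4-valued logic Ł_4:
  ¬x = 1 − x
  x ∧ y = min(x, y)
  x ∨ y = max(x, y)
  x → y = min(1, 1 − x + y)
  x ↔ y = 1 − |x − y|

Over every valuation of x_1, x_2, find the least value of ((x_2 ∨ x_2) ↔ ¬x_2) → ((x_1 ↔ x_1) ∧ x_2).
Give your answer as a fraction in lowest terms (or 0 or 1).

Take x_1 = 0, x_2 = 1/3:
x_2 ∨ x_2 = 1/3 ∨ 1/3 = 1/3
¬x_2 = ¬1/3 = 2/3
(x_2 ∨ x_2) ↔ ¬x_2 = 1/3 ↔ 2/3 = 2/3
x_1 ↔ x_1 = 0 ↔ 0 = 1
(x_1 ↔ x_1) ∧ x_2 = 1 ∧ 1/3 = 1/3
((x_2 ∨ x_2) ↔ ¬x_2) → ((x_1 ↔ x_1) ∧ x_2) = 2/3 → 1/3 = 2/3
No assignment yields a value below 2/3, so this is the minimum.

2/3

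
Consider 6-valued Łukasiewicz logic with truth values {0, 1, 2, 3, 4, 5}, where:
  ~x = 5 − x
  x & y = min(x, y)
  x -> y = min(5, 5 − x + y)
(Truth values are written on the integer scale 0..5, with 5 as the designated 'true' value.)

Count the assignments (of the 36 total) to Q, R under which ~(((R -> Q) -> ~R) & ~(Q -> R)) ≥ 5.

21

value 5: 21 assignments (counts)
value 4: 5 assignments
value 3: 4 assignments
value 2: 3 assignments
value 1: 2 assignments
value 0: 1 assignment
So 21 of the 36 assignments meet the threshold.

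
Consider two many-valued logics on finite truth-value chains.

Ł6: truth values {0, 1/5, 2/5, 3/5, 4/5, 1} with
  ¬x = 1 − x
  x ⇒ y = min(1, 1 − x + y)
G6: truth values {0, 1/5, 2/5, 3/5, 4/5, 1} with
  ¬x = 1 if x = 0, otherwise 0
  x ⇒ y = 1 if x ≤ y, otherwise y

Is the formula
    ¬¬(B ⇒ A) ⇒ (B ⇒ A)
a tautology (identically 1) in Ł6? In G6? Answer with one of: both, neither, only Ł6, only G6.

In Ł6: every assignment gives 1 — tautology.
In G6: at A = 1/5, B = 2/5 the value is 1/5 — not a tautology.

only Ł6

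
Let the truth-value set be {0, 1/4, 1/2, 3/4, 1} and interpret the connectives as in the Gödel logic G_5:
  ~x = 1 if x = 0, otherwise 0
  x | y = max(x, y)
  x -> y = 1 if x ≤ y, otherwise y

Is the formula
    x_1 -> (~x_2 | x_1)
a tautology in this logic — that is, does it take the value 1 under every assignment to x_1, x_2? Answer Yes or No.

At x_1 = 1/4, x_2 = 1/4, for instance:
~x_2 = ~1/4 = 0
~x_2 | x_1 = 0 | 1/4 = 1/4
x_1 -> (~x_2 | x_1) = 1/4 -> 1/4 = 1
and checking the remaining 24 assignments likewise gives ≥ 1 in every case.

Yes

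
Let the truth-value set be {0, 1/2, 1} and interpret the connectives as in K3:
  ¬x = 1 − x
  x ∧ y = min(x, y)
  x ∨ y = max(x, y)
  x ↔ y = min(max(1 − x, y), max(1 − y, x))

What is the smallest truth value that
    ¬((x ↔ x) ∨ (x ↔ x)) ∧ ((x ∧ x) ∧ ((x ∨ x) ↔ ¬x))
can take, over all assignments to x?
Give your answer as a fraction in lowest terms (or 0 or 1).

Take x = 0:
x ↔ x = 0 ↔ 0 = 1
x ↔ x = 0 ↔ 0 = 1
(x ↔ x) ∨ (x ↔ x) = 1 ∨ 1 = 1
¬((x ↔ x) ∨ (x ↔ x)) = ¬1 = 0
x ∧ x = 0 ∧ 0 = 0
x ∨ x = 0 ∨ 0 = 0
¬x = ¬0 = 1
(x ∨ x) ↔ ¬x = 0 ↔ 1 = 0
(x ∧ x) ∧ ((x ∨ x) ↔ ¬x) = 0 ∧ 0 = 0
¬((x ↔ x) ∨ (x ↔ x)) ∧ ((x ∧ x) ∧ ((x ∨ x) ↔ ¬x)) = 0 ∧ 0 = 0
No assignment yields a value below 0, so this is the minimum.

0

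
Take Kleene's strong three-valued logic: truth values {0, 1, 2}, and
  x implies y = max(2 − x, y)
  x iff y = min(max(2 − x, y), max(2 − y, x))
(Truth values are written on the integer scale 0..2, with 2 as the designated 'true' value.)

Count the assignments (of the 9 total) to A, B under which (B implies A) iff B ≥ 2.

1

A = 0, B = 0 ↦ 0  <
A = 0, B = 1 ↦ 1  <
A = 0, B = 2 ↦ 0  <
A = 1, B = 0 ↦ 0  <
A = 1, B = 1 ↦ 1  <
A = 1, B = 2 ↦ 1  <
A = 2, B = 0 ↦ 0  <
A = 2, B = 1 ↦ 1  <
A = 2, B = 2 ↦ 2  ≥
So 1 of the 9 assignments meets the threshold.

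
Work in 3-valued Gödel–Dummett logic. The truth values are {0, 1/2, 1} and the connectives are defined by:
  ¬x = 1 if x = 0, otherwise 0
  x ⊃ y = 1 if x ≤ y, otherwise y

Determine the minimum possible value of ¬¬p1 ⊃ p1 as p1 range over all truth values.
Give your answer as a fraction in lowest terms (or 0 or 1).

1/2

Take p1 = 1/2:
¬p1 = ¬1/2 = 0
¬¬p1 = ¬0 = 1
¬¬p1 ⊃ p1 = 1 ⊃ 1/2 = 1/2
No assignment yields a value below 1/2, so this is the minimum.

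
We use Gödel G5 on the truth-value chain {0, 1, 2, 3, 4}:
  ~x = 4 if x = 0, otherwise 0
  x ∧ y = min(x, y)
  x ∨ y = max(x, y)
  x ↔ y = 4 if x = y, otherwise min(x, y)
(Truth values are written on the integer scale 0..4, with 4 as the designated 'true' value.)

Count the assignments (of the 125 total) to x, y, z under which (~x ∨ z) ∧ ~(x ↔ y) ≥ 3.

28

value 4: 24 assignments (counts)
value 3: 4 assignments (counts)
value 2: 4 assignments
value 1: 4 assignments
value 0: 89 assignments
So 28 of the 125 assignments meet the threshold.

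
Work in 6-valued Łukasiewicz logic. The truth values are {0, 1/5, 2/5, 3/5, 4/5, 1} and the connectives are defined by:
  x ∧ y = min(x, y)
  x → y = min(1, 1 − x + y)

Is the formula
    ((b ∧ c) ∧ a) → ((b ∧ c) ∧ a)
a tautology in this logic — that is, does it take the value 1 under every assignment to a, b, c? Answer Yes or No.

At a = 2/5, b = 1, c = 2/5, for instance:
b ∧ c = 1 ∧ 2/5 = 2/5
(b ∧ c) ∧ a = 2/5 ∧ 2/5 = 2/5
((b ∧ c) ∧ a) → ((b ∧ c) ∧ a) = 2/5 → 2/5 = 1
and checking the remaining 215 assignments likewise gives ≥ 1 in every case.

Yes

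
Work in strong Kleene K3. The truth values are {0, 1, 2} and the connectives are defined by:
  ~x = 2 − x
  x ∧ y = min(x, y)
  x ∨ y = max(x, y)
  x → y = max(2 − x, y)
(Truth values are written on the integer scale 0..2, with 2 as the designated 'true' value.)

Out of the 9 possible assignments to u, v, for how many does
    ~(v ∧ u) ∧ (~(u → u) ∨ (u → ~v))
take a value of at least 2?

5

u = 0, v = 0 ↦ 2  ≥
u = 0, v = 1 ↦ 2  ≥
u = 0, v = 2 ↦ 2  ≥
u = 1, v = 0 ↦ 2  ≥
u = 1, v = 1 ↦ 1  <
u = 1, v = 2 ↦ 1  <
u = 2, v = 0 ↦ 2  ≥
u = 2, v = 1 ↦ 1  <
u = 2, v = 2 ↦ 0  <
So 5 of the 9 assignments meet the threshold.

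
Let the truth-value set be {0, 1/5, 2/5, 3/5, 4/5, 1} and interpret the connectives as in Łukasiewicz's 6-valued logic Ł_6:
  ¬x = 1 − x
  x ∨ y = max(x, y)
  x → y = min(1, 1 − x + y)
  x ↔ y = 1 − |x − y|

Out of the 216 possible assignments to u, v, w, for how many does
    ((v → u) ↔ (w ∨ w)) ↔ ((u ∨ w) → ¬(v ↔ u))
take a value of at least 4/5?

99

value 1: 24 assignments (counts)
value 4/5: 75 assignments (counts)
value 3/5: 39 assignments
value 2/5: 46 assignments
value 1/5: 19 assignments
value 0: 13 assignments
So 99 of the 216 assignments meet the threshold.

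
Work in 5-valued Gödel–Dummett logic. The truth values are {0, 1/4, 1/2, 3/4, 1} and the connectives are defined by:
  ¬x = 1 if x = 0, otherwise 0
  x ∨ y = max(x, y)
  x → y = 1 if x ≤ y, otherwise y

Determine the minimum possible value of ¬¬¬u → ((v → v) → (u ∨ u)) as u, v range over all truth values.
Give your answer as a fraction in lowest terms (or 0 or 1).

Take u = 0, v = 0:
¬u = ¬0 = 1
¬¬u = ¬1 = 0
¬¬¬u = ¬0 = 1
v → v = 0 → 0 = 1
u ∨ u = 0 ∨ 0 = 0
(v → v) → (u ∨ u) = 1 → 0 = 0
¬¬¬u → ((v → v) → (u ∨ u)) = 1 → 0 = 0
No assignment yields a value below 0, so this is the minimum.

0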